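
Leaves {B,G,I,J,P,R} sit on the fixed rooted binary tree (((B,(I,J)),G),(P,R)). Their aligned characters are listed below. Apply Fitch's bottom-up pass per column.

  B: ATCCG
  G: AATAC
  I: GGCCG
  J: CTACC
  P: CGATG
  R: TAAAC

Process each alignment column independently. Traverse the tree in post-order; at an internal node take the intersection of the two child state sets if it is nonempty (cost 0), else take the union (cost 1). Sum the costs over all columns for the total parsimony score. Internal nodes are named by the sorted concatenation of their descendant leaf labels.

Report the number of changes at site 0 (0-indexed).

4

IJ@0: {G} ∪ {C} = {C,G} (union, +1)
BIJ@0: {A} ∪ {C,G} = {A,C,G} (union, +1)
BGIJ@0: {A,C,G} ∩ {A} = {A} (intersection, +0)
PR@0: {C} ∪ {T} = {C,T} (union, +1)
BGIJPR@0: {A} ∪ {C,T} = {A,C,T} (union, +1)
IJ@1: {G} ∪ {T} = {G,T} (union, +1)
BIJ@1: {T} ∩ {G,T} = {T} (intersection, +0)
BGIJ@1: {T} ∪ {A} = {A,T} (union, +1)
PR@1: {G} ∪ {A} = {A,G} (union, +1)
BGIJPR@1: {A,T} ∩ {A,G} = {A} (intersection, +0)
IJ@2: {C} ∪ {A} = {A,C} (union, +1)
BIJ@2: {C} ∩ {A,C} = {C} (intersection, +0)
BGIJ@2: {C} ∪ {T} = {C,T} (union, +1)
PR@2: {A} ∩ {A} = {A} (intersection, +0)
BGIJPR@2: {C,T} ∪ {A} = {A,C,T} (union, +1)
IJ@3: {C} ∩ {C} = {C} (intersection, +0)
BIJ@3: {C} ∩ {C} = {C} (intersection, +0)
BGIJ@3: {C} ∪ {A} = {A,C} (union, +1)
PR@3: {T} ∪ {A} = {A,T} (union, +1)
BGIJPR@3: {A,C} ∩ {A,T} = {A} (intersection, +0)
IJ@4: {G} ∪ {C} = {C,G} (union, +1)
BIJ@4: {G} ∩ {C,G} = {G} (intersection, +0)
BGIJ@4: {G} ∪ {C} = {C,G} (union, +1)
PR@4: {G} ∪ {C} = {C,G} (union, +1)
BGIJPR@4: {C,G} ∩ {C,G} = {C,G} (intersection, +0)
per-site changes: [4, 3, 3, 2, 3]; total = 15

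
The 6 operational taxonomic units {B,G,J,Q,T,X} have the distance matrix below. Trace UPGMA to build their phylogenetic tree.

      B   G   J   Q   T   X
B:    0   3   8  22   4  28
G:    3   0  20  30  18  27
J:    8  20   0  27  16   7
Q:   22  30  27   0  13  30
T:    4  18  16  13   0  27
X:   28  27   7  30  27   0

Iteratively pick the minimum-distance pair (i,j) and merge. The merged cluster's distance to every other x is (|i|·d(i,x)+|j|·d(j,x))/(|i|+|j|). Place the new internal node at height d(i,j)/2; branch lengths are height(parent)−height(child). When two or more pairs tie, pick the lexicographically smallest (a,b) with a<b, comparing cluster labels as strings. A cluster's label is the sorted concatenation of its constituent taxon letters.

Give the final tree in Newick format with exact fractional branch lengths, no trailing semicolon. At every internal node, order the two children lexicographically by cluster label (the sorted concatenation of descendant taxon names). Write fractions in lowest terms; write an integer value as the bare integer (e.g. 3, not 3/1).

1. join B+G (d=3) ⇒ BG; edges |B|=3/2, |G|=3/2
  updated: d(BG,J)=14, d(BG,Q)=26, d(BG,T)=11, d(BG,X)=55/2
2. join J+X (d=7) ⇒ JX; edges |J|=7/2, |X|=7/2
  updated: d(BG,JX)=83/4, d(JX,Q)=57/2, d(JX,T)=43/2
3. join BG+T (d=11) ⇒ BGT; edges |BG|=4, |T|=11/2
  updated: d(BGT,JX)=21, d(BGT,Q)=65/3
4. join BGT+JX (d=21) ⇒ BGJTX; edges |BGT|=5, |JX|=7
  updated: d(BGJTX,Q)=122/5
5. join BGJTX+Q (d=122/5) ⇒ BGJQTX; edges |BGJTX|=17/10, |Q|=61/5
final tree: ((((B:3/2,G:3/2):4,T:11/2):5,(J:7/2,X:7/2):7):17/10,Q:61/5)
total length: 227/5

((((B:3/2,G:3/2):4,T:11/2):5,(J:7/2,X:7/2):7):17/10,Q:61/5)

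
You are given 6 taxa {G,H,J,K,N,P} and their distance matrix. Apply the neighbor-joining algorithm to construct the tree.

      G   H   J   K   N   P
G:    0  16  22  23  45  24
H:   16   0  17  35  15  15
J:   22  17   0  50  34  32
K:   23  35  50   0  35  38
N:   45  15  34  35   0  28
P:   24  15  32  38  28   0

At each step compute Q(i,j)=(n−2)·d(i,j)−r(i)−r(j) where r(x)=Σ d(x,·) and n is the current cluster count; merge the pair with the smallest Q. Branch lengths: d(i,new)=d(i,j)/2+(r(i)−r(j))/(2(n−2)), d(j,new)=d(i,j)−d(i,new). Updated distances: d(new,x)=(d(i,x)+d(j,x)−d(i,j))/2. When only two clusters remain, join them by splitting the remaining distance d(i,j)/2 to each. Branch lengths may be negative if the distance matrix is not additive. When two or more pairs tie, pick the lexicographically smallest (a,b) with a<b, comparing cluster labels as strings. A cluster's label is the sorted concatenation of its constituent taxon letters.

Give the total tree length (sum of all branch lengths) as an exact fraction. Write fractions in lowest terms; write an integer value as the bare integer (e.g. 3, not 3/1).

step 1: merge (G,K) at d=23, Q=-219; branch lengths G→41/8, K→143/8; new cluster GK
  updated: d(GK,H)=14, d(GK,J)=49/2, d(GK,N)=57/2, d(GK,P)=39/2
step 2: merge (GK,P) at d=39/2, Q=-245/2; branch lengths GK→101/12, P→133/12; new cluster GKP
  updated: d(GKP,H)=19/4, d(GKP,J)=37/2, d(GKP,N)=37/2
step 3: merge (GKP,J) at d=37/2, Q=-297/4; branch lengths GKP→37/16, J→259/16; new cluster GJKP
  updated: d(GJKP,H)=13/8, d(GJKP,N)=17
step 4: merge (GJKP,H) at d=13/8, Q=-269/8; branch lengths GJKP→29/16, H→-3/16; new cluster GHJKP
  updated: d(GHJKP,N)=243/16
step 5: merge (GHJKP,N) at d=243/16; branch lengths GHJKP→243/32, N→243/32; new cluster GHJKNP
final tree: (((((G:41/8,K:143/8):101/12,P:133/12):37/16,J:259/16):29/16,H:-3/16):243/32,N:243/32)
total length: 1245/16

1245/16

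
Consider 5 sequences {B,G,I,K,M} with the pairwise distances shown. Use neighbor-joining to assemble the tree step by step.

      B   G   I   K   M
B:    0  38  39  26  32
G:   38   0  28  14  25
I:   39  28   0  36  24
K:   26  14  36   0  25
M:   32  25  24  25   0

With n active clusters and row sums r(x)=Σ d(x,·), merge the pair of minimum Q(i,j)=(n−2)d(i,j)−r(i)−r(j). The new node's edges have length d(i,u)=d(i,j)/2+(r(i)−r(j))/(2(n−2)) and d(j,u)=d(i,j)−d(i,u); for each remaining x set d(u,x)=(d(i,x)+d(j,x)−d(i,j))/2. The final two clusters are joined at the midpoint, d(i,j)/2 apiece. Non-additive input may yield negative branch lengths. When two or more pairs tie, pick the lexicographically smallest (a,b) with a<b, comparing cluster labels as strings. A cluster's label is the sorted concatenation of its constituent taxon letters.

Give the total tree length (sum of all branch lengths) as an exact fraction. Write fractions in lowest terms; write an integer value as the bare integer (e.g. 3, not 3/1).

67

iteration 1: select G,K (d=14, Q=-164); attach at lengths (23/3, 19/3); label the merged cluster GK
  updated: d(B,GK)=25, d(GK,I)=25, d(GK,M)=18
iteration 2: select B,GK (d=25, Q=-114); attach at lengths (39/2, 11/2); label the merged cluster BGK
  updated: d(BGK,I)=39/2, d(BGK,M)=25/2
iteration 3: select BGK,I (d=39/2, Q=-56); attach at lengths (4, 31/2); label the merged cluster BGIK
  updated: d(BGIK,M)=17/2
iteration 4: select BGIK,M (d=17/2); attach at lengths (17/4, 17/4); label the merged cluster BGIKM
final tree: (((B:39/2,(G:23/3,K:19/3):11/2):4,I:31/2):17/4,M:17/4)
total length: 67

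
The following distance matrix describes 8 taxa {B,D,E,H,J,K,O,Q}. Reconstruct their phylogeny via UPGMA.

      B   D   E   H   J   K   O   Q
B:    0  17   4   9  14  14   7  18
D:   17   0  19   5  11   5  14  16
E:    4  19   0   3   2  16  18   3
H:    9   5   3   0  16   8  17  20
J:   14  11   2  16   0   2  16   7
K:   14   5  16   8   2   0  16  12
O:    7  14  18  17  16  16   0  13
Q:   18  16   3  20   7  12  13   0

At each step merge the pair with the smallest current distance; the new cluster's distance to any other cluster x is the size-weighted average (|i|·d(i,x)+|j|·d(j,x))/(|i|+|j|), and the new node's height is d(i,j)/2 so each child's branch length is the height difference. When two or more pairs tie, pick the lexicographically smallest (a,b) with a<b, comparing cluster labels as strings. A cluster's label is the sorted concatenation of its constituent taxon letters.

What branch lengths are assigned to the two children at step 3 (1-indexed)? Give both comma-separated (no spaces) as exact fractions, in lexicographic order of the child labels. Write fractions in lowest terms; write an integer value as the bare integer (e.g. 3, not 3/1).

3/2,5/2

iteration 1: select E,J (d=2); attach at lengths (1, 1); label the merged cluster EJ
  updated: d(B,EJ)=9, d(D,EJ)=15, d(EJ,H)=19/2, d(EJ,K)=9, d(EJ,O)=17, d(EJ,Q)=5
iteration 2: select D,H (d=5); attach at lengths (5/2, 5/2); label the merged cluster DH
  updated: d(B,DH)=13, d(DH,EJ)=49/4, d(DH,K)=13/2, d(DH,O)=31/2, d(DH,Q)=18
iteration 3: select EJ,Q (d=5); attach at lengths (3/2, 5/2); label the merged cluster EJQ
  updated: d(B,EJQ)=12, d(DH,EJQ)=85/6, d(EJQ,K)=10, d(EJQ,O)=47/3
iteration 4: select DH,K (d=13/2); attach at lengths (3/4, 13/4); label the merged cluster DHK
  updated: d(B,DHK)=40/3, d(DHK,EJQ)=115/9, d(DHK,O)=47/3
iteration 5: select B,O (d=7); attach at lengths (7/2, 7/2); label the merged cluster BO
  updated: d(BO,DHK)=29/2, d(BO,EJQ)=83/6
iteration 6: select DHK,EJQ (d=115/9); attach at lengths (113/36, 35/9); label the merged cluster DEHJKQ
  updated: d(BO,DEHJKQ)=85/6
iteration 7: select BO,DEHJKQ (d=85/6); attach at lengths (43/12, 25/36); label the merged cluster BDEHJKOQ
final tree: ((B:7/2,O:7/2):43/12,(((D:5/2,H:5/2):3/4,K:13/4):113/36,((E:1,J:1):3/2,Q:5/2):35/9):25/36)
total length: 1199/36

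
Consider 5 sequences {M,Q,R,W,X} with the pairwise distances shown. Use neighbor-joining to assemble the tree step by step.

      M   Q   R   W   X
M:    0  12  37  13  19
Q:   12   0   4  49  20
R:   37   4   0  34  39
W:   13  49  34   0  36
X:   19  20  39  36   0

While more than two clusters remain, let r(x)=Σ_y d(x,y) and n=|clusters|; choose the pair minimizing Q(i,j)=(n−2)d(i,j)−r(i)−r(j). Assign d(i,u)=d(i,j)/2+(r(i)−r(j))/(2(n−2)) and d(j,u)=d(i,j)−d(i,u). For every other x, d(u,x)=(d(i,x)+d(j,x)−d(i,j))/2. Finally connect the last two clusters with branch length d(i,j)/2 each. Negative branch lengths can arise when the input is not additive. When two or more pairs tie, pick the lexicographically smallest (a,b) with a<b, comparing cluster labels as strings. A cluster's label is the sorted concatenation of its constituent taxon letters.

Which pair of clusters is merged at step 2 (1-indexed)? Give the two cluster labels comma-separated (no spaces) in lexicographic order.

iteration 1: select Q,R (d=4, Q=-187); attach at lengths (-17/6, 41/6); label the merged cluster QR
  updated: d(M,QR)=45/2, d(QR,W)=79/2, d(QR,X)=55/2
iteration 2: select M,W (d=13, Q=-117); attach at lengths (-2, 15); label the merged cluster MW
  updated: d(MW,QR)=49/2, d(MW,X)=21
iteration 3: select MW,QR (d=49/2, Q=-73); attach at lengths (9, 31/2); label the merged cluster MQRW
  updated: d(MQRW,X)=12
iteration 4: select MQRW,X (d=12); attach at lengths (6, 6); label the merged cluster MQRWX
final tree: (((M:-2,W:15):9,(Q:-17/6,R:41/6):31/2):6,X:6)
total length: 107/2

M,W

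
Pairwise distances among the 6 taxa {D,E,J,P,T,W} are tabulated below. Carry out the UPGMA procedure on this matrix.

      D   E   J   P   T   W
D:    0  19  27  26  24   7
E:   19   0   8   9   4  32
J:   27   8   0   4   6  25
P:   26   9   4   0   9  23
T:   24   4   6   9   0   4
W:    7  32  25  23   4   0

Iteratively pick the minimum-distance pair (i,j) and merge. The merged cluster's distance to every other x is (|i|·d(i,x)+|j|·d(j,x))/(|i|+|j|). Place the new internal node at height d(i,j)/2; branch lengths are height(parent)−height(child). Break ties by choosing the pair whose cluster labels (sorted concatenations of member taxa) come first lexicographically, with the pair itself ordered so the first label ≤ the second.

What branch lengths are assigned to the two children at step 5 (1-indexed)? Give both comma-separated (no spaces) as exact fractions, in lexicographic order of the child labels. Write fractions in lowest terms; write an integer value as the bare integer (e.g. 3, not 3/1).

step 1: merge (E,T) at d=4; branch lengths E→2, T→2; new cluster ET
  updated: d(D,ET)=43/2, d(ET,J)=7, d(ET,P)=9, d(ET,W)=18
step 2: merge (J,P) at d=4; branch lengths J→2, P→2; new cluster JP
  updated: d(D,JP)=53/2, d(ET,JP)=8, d(JP,W)=24
step 3: merge (D,W) at d=7; branch lengths D→7/2, W→7/2; new cluster DW
  updated: d(DW,ET)=79/4, d(DW,JP)=101/4
step 4: merge (ET,JP) at d=8; branch lengths ET→2, JP→2; new cluster EJPT
  updated: d(DW,EJPT)=45/2
step 5: merge (DW,EJPT) at d=45/2; branch lengths DW→31/4, EJPT→29/4; new cluster DEJPTW
final tree: ((D:7/2,W:7/2):31/4,((E:2,T:2):2,(J:2,P:2):2):29/4)
total length: 34

31/4,29/4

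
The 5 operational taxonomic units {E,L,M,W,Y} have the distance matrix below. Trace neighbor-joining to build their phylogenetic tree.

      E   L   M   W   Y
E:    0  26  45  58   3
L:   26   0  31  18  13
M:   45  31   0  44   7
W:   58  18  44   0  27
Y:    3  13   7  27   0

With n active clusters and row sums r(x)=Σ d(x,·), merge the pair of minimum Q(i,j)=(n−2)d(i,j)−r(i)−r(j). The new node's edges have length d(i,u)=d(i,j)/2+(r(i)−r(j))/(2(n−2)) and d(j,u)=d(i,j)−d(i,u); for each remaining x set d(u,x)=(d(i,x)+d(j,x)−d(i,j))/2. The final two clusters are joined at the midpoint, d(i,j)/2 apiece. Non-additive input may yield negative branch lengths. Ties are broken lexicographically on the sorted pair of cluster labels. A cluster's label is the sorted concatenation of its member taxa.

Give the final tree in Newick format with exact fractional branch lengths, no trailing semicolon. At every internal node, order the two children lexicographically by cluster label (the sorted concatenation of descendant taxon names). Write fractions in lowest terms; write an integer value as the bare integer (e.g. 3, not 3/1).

iteration 1: select L,W (d=18, Q=-181); attach at lengths (-5/6, 113/6); label the merged cluster LW
  updated: d(E,LW)=33, d(LW,M)=57/2, d(LW,Y)=11
iteration 2: select E,Y (d=3, Q=-96); attach at lengths (33/2, -27/2); label the merged cluster EY
  updated: d(EY,LW)=41/2, d(EY,M)=49/2
iteration 3: select EY,LW (d=41/2, Q=-147/2); attach at lengths (33/4, 49/4); label the merged cluster ELWY
  updated: d(ELWY,M)=65/4
iteration 4: select ELWY,M (d=65/4); attach at lengths (65/8, 65/8); label the merged cluster ELMWY
final tree: (((E:33/2,Y:-27/2):33/4,(L:-5/6,W:113/6):49/4):65/8,M:65/8)
total length: 231/4

(((E:33/2,Y:-27/2):33/4,(L:-5/6,W:113/6):49/4):65/8,M:65/8)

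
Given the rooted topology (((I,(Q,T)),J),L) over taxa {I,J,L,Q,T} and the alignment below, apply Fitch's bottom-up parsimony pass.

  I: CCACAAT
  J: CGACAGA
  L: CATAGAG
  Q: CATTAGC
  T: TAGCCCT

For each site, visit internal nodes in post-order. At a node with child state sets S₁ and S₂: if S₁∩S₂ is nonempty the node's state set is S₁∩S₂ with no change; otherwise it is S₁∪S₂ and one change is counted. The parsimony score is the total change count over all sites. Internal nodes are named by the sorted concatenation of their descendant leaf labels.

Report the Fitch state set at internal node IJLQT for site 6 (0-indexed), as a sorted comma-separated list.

QT@0: {C} ∪ {T} = {C,T} (union, +1)
IQT@0: {C} ∩ {C,T} = {C} (intersection, +0)
IJQT@0: {C} ∩ {C} = {C} (intersection, +0)
IJLQT@0: {C} ∩ {C} = {C} (intersection, +0)
QT@1: {A} ∩ {A} = {A} (intersection, +0)
IQT@1: {C} ∪ {A} = {A,C} (union, +1)
IJQT@1: {A,C} ∪ {G} = {A,C,G} (union, +1)
IJLQT@1: {A,C,G} ∩ {A} = {A} (intersection, +0)
QT@2: {T} ∪ {G} = {G,T} (union, +1)
IQT@2: {A} ∪ {G,T} = {A,G,T} (union, +1)
IJQT@2: {A,G,T} ∩ {A} = {A} (intersection, +0)
IJLQT@2: {A} ∪ {T} = {A,T} (union, +1)
QT@3: {T} ∪ {C} = {C,T} (union, +1)
IQT@3: {C} ∩ {C,T} = {C} (intersection, +0)
IJQT@3: {C} ∩ {C} = {C} (intersection, +0)
IJLQT@3: {C} ∪ {A} = {A,C} (union, +1)
QT@4: {A} ∪ {C} = {A,C} (union, +1)
IQT@4: {A} ∩ {A,C} = {A} (intersection, +0)
IJQT@4: {A} ∩ {A} = {A} (intersection, +0)
IJLQT@4: {A} ∪ {G} = {A,G} (union, +1)
QT@5: {G} ∪ {C} = {C,G} (union, +1)
IQT@5: {A} ∪ {C,G} = {A,C,G} (union, +1)
IJQT@5: {A,C,G} ∩ {G} = {G} (intersection, +0)
IJLQT@5: {G} ∪ {A} = {A,G} (union, +1)
QT@6: {C} ∪ {T} = {C,T} (union, +1)
IQT@6: {T} ∩ {C,T} = {T} (intersection, +0)
IJQT@6: {T} ∪ {A} = {A,T} (union, +1)
IJLQT@6: {A,T} ∪ {G} = {A,G,T} (union, +1)
per-site changes: [1, 2, 3, 2, 2, 3, 3]; total = 16

A,G,T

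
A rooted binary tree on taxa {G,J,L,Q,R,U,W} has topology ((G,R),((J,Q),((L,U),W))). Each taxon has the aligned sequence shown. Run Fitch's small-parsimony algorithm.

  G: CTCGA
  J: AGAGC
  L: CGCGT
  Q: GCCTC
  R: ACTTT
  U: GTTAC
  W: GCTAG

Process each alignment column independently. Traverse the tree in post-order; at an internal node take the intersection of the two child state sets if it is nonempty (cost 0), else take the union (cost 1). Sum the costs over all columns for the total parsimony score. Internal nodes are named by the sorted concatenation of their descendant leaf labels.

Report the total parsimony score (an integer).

20

GR@0: {C} ∪ {A} = {A,C} (union, +1)
JQ@0: {A} ∪ {G} = {A,G} (union, +1)
LU@0: {C} ∪ {G} = {C,G} (union, +1)
LUW@0: {C,G} ∩ {G} = {G} (intersection, +0)
JLQUW@0: {A,G} ∩ {G} = {G} (intersection, +0)
GJLQRUW@0: {A,C} ∪ {G} = {A,C,G} (union, +1)
GR@1: {T} ∪ {C} = {C,T} (union, +1)
JQ@1: {G} ∪ {C} = {C,G} (union, +1)
LU@1: {G} ∪ {T} = {G,T} (union, +1)
LUW@1: {G,T} ∪ {C} = {C,G,T} (union, +1)
JLQUW@1: {C,G} ∩ {C,G,T} = {C,G} (intersection, +0)
GJLQRUW@1: {C,T} ∩ {C,G} = {C} (intersection, +0)
GR@2: {C} ∪ {T} = {C,T} (union, +1)
JQ@2: {A} ∪ {C} = {A,C} (union, +1)
LU@2: {C} ∪ {T} = {C,T} (union, +1)
LUW@2: {C,T} ∩ {T} = {T} (intersection, +0)
JLQUW@2: {A,C} ∪ {T} = {A,C,T} (union, +1)
GJLQRUW@2: {C,T} ∩ {A,C,T} = {C,T} (intersection, +0)
GR@3: {G} ∪ {T} = {G,T} (union, +1)
JQ@3: {G} ∪ {T} = {G,T} (union, +1)
LU@3: {G} ∪ {A} = {A,G} (union, +1)
LUW@3: {A,G} ∩ {A} = {A} (intersection, +0)
JLQUW@3: {G,T} ∪ {A} = {A,G,T} (union, +1)
GJLQRUW@3: {G,T} ∩ {A,G,T} = {G,T} (intersection, +0)
GR@4: {A} ∪ {T} = {A,T} (union, +1)
JQ@4: {C} ∩ {C} = {C} (intersection, +0)
LU@4: {T} ∪ {C} = {C,T} (union, +1)
LUW@4: {C,T} ∪ {G} = {C,G,T} (union, +1)
JLQUW@4: {C} ∩ {C,G,T} = {C} (intersection, +0)
GJLQRUW@4: {A,T} ∪ {C} = {A,C,T} (union, +1)
per-site changes: [4, 4, 4, 4, 4]; total = 20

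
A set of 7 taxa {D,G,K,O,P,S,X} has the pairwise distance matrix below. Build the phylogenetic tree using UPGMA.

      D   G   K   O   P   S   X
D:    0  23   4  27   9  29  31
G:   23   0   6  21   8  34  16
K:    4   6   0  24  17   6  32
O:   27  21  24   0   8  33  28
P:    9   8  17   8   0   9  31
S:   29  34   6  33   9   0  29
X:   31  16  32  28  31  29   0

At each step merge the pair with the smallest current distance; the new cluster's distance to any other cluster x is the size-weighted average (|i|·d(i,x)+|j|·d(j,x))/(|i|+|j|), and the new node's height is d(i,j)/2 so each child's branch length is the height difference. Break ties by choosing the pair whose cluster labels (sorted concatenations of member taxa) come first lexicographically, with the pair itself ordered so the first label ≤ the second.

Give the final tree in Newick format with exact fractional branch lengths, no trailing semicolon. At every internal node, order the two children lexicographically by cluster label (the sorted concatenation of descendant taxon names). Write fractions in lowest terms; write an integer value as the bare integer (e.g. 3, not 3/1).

(((((D:2,K:2):39/8,(G:4,P:4):23/8):23/8,S:39/4):31/20,O:113/10):157/60,X:167/12)

1. join D+K (d=4) ⇒ DK; edges |D|=2, |K|=2
  updated: d(DK,G)=29/2, d(DK,O)=51/2, d(DK,P)=13, d(DK,S)=35/2, d(DK,X)=63/2
2. join G+P (d=8) ⇒ GP; edges |G|=4, |P|=4
  updated: d(DK,GP)=55/4, d(GP,O)=29/2, d(GP,S)=43/2, d(GP,X)=47/2
3. join DK+GP (d=55/4) ⇒ DGKP; edges |DK|=39/8, |GP|=23/8
  updated: d(DGKP,O)=20, d(DGKP,S)=39/2, d(DGKP,X)=55/2
4. join DGKP+S (d=39/2) ⇒ DGKPS; edges |DGKP|=23/8, |S|=39/4
  updated: d(DGKPS,O)=113/5, d(DGKPS,X)=139/5
5. join DGKPS+O (d=113/5) ⇒ DGKOPS; edges |DGKPS|=31/20, |O|=113/10
  updated: d(DGKOPS,X)=167/6
6. join DGKOPS+X (d=167/6) ⇒ DGKOPSX; edges |DGKOPS|=157/60, |X|=167/12
final tree: (((((D:2,K:2):39/8,(G:4,P:4):23/8):23/8,S:39/4):31/20,O:113/10):157/60,X:167/12)
total length: 7411/120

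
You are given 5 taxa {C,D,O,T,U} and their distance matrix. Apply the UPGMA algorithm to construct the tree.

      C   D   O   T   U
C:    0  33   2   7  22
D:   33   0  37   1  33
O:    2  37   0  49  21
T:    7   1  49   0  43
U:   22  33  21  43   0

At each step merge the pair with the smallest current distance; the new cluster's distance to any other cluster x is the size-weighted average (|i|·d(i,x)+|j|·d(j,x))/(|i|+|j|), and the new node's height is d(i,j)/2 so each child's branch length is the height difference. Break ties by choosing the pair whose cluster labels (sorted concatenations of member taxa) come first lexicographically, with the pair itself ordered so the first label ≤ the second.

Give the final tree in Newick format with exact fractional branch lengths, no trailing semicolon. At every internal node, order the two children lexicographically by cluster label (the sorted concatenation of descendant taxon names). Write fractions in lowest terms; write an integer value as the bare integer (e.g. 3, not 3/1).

step 1: merge (D,T) at d=1; branch lengths D→1/2, T→1/2; new cluster DT
  updated: d(C,DT)=20, d(DT,O)=43, d(DT,U)=38
step 2: merge (C,O) at d=2; branch lengths C→1, O→1; new cluster CO
  updated: d(CO,DT)=63/2, d(CO,U)=43/2
step 3: merge (CO,U) at d=43/2; branch lengths CO→39/4, U→43/4; new cluster COU
  updated: d(COU,DT)=101/3
step 4: merge (COU,DT) at d=101/3; branch lengths COU→73/12, DT→49/3; new cluster CDOTU
final tree: (((C:1,O:1):39/4,U:43/4):73/12,(D:1/2,T:1/2):49/3)
total length: 551/12

(((C:1,O:1):39/4,U:43/4):73/12,(D:1/2,T:1/2):49/3)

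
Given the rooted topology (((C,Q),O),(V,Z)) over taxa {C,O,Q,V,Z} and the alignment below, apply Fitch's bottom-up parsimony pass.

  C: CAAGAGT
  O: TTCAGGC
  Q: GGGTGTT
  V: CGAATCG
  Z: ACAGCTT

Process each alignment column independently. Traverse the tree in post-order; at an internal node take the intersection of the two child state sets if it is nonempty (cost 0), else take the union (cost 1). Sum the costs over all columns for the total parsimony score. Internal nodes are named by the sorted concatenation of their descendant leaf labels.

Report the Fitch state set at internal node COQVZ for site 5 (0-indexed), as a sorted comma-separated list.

CQ@0: {C} ∪ {G} = {C,G} (union, +1)
COQ@0: {C,G} ∪ {T} = {C,G,T} (union, +1)
VZ@0: {C} ∪ {A} = {A,C} (union, +1)
COQVZ@0: {C,G,T} ∩ {A,C} = {C} (intersection, +0)
CQ@1: {A} ∪ {G} = {A,G} (union, +1)
COQ@1: {A,G} ∪ {T} = {A,G,T} (union, +1)
VZ@1: {G} ∪ {C} = {C,G} (union, +1)
COQVZ@1: {A,G,T} ∩ {C,G} = {G} (intersection, +0)
CQ@2: {A} ∪ {G} = {A,G} (union, +1)
COQ@2: {A,G} ∪ {C} = {A,C,G} (union, +1)
VZ@2: {A} ∩ {A} = {A} (intersection, +0)
COQVZ@2: {A,C,G} ∩ {A} = {A} (intersection, +0)
CQ@3: {G} ∪ {T} = {G,T} (union, +1)
COQ@3: {G,T} ∪ {A} = {A,G,T} (union, +1)
VZ@3: {A} ∪ {G} = {A,G} (union, +1)
COQVZ@3: {A,G,T} ∩ {A,G} = {A,G} (intersection, +0)
CQ@4: {A} ∪ {G} = {A,G} (union, +1)
COQ@4: {A,G} ∩ {G} = {G} (intersection, +0)
VZ@4: {T} ∪ {C} = {C,T} (union, +1)
COQVZ@4: {G} ∪ {C,T} = {C,G,T} (union, +1)
CQ@5: {G} ∪ {T} = {G,T} (union, +1)
COQ@5: {G,T} ∩ {G} = {G} (intersection, +0)
VZ@5: {C} ∪ {T} = {C,T} (union, +1)
COQVZ@5: {G} ∪ {C,T} = {C,G,T} (union, +1)
CQ@6: {T} ∩ {T} = {T} (intersection, +0)
COQ@6: {T} ∪ {C} = {C,T} (union, +1)
VZ@6: {G} ∪ {T} = {G,T} (union, +1)
COQVZ@6: {C,T} ∩ {G,T} = {T} (intersection, +0)
per-site changes: [3, 3, 2, 3, 3, 3, 2]; total = 19

C,G,T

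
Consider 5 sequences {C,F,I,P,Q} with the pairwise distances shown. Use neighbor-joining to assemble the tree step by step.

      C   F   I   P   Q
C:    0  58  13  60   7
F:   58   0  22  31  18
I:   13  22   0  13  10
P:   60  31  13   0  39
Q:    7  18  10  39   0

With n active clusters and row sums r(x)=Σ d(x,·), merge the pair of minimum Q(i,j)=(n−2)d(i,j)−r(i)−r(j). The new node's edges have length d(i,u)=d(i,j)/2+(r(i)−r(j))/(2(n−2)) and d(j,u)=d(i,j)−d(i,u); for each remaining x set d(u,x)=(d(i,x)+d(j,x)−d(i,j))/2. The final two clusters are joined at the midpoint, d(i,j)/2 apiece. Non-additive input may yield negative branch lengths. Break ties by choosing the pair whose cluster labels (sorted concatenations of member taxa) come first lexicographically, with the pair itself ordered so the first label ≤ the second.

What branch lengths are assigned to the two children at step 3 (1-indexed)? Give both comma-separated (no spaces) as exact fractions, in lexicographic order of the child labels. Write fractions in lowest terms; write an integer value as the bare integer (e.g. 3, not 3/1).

step 1: merge (C,Q) at d=7, Q=-191; branch lengths C→85/6, Q→-43/6; new cluster CQ
  updated: d(CQ,F)=69/2, d(CQ,I)=8, d(CQ,P)=46
step 2: merge (CQ,I) at d=8, Q=-231/2; branch lengths CQ→123/8, I→-59/8; new cluster CIQ
  updated: d(CIQ,F)=97/4, d(CIQ,P)=51/2
step 3: merge (CIQ,F) at d=97/4, Q=-323/4; branch lengths CIQ→75/8, F→119/8; new cluster CFIQ
  updated: d(CFIQ,P)=129/8
step 4: merge (CFIQ,P) at d=129/8; branch lengths CFIQ→129/16, P→129/16; new cluster CFIPQ
final tree: ((((C:85/6,Q:-43/6):123/8,I:-59/8):75/8,F:119/8):129/16,P:129/16)
total length: 443/8

75/8,119/8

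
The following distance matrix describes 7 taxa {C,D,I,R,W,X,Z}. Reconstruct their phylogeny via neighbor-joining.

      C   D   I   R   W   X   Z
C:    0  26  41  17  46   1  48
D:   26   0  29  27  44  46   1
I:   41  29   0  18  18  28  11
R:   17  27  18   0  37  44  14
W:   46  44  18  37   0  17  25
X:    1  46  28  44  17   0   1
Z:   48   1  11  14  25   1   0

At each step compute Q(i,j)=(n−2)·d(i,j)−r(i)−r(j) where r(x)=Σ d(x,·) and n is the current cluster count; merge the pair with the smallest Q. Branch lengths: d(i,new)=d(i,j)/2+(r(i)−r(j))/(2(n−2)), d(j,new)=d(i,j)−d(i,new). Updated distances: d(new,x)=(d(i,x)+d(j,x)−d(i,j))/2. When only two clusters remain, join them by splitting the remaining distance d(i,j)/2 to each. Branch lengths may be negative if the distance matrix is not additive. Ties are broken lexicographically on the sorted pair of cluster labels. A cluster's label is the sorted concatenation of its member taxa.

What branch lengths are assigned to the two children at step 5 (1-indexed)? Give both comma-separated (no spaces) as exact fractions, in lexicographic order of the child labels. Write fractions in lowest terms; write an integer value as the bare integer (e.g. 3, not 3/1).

17/8,77/8

iteration 1: select C,X (d=1, Q=-311); attach at lengths (47/10, -37/10); label the merged cluster CX
  updated: d(CX,D)=71/2, d(CX,I)=34, d(CX,R)=30, d(CX,W)=31, d(CX,Z)=24
iteration 2: select D,Z (d=1, Q=-415/2); attach at lengths (131/16, -115/16); label the merged cluster DZ
  updated: d(CX,DZ)=117/4, d(DZ,I)=39/2, d(DZ,R)=20, d(DZ,W)=34
iteration 3: select I,W (d=18, Q=-311/2); attach at lengths (47/12, 169/12); label the merged cluster IW
  updated: d(CX,IW)=47/2, d(DZ,IW)=71/4, d(IW,R)=37/2
iteration 4: select CX,IW (d=47/2, Q=-191/2); attach at lengths (35/2, 6); label the merged cluster CIWX
  updated: d(CIWX,DZ)=47/4, d(CIWX,R)=25/2
iteration 5: select CIWX,DZ (d=47/4, Q=-177/4); attach at lengths (17/8, 77/8); label the merged cluster CDIWXZ
  updated: d(CDIWXZ,R)=83/8
iteration 6: select CDIWXZ,R (d=83/8); attach at lengths (83/16, 83/16); label the merged cluster CDIRWXZ
final tree: ((((C:47/10,X:-37/10):35/2,(I:47/12,W:169/12):6):17/8,(D:131/16,Z:-115/16):77/8):83/16,R:83/16)
total length: 525/8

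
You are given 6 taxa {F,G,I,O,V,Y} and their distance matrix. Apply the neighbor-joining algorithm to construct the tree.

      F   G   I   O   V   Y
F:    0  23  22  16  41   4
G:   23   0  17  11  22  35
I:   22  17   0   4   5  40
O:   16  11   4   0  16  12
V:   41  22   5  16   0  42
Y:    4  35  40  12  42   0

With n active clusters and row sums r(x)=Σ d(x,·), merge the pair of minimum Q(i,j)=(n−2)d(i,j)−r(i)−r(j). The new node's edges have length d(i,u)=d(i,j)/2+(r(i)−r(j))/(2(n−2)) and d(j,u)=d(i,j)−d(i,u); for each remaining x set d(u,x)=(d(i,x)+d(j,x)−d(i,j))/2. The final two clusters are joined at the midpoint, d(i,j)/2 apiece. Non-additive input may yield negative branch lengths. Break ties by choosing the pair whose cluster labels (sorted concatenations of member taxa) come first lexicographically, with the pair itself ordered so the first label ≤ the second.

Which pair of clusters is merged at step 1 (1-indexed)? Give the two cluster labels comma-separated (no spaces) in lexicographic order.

step 1: merge (F,Y) at d=4, Q=-223; branch lengths F→-11/8, Y→43/8; new cluster FY
  updated: d(FY,G)=27, d(FY,I)=29, d(FY,O)=12, d(FY,V)=79/2
step 2: merge (I,V) at d=5, Q=-245/2; branch lengths I→-25/12, V→85/12; new cluster IV
  updated: d(FY,IV)=127/4, d(G,IV)=17, d(IV,O)=15/2
step 3: merge (FY,O) at d=12, Q=-309/4; branch lengths FY→257/16, O→-65/16; new cluster FOY
  updated: d(FOY,G)=13, d(FOY,IV)=109/8
step 4: merge (FOY,G) at d=13, Q=-349/8; branch lengths FOY→77/16, G→131/16; new cluster FGOY
  updated: d(FGOY,IV)=141/16
step 5: merge (FGOY,IV) at d=141/16; branch lengths FGOY→141/32, IV→141/32; new cluster FGIOVY
final tree: ((((F:-11/8,Y:43/8):257/16,O:-65/16):77/16,G:131/16):141/32,(I:-25/12,V:85/12):141/32)
total length: 685/16

F,Y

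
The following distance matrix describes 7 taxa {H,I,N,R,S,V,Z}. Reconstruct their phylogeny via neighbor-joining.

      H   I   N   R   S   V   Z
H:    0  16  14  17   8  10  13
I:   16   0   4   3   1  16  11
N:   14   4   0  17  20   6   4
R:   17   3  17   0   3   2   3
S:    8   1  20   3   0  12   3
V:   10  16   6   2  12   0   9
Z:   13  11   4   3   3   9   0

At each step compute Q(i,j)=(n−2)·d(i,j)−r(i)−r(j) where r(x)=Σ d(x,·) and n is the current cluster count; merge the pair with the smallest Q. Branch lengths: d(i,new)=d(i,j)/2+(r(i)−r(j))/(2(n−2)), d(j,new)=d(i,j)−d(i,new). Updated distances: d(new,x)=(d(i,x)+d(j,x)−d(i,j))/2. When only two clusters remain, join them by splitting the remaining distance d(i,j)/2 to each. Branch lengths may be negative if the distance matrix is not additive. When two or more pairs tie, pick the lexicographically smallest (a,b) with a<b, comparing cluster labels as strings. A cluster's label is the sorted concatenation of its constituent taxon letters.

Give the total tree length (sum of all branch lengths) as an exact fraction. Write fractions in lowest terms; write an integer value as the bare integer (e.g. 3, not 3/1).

1. join I+N (d=4, Q=-96) ⇒ IN; edges |I|=3/5, |N|=17/5
  updated: d(H,IN)=13, d(IN,R)=8, d(IN,S)=17/2, d(IN,V)=9, d(IN,Z)=11/2
2. join R+V (d=2, Q=-67) ⇒ RV; edges |R|=-1/8, |V|=17/8
  updated: d(H,RV)=25/2, d(IN,RV)=15/2, d(RV,S)=13/2, d(RV,Z)=5
3. join H+S (d=8, Q=-97/2) ⇒ HS; edges |H|=89/12, |S|=7/12
  updated: d(HS,IN)=27/4, d(HS,RV)=11/2, d(HS,Z)=4
4. join HS+RV (d=11/2, Q=-93/4) ⇒ HRSV; edges |HS|=37/16, |RV|=51/16
  updated: d(HRSV,IN)=35/8, d(HRSV,Z)=7/4
5. join HRSV+IN (d=35/8, Q=-93/8) ⇒ HINRSV; edges |HRSV|=5/16, |IN|=65/16
  updated: d(HINRSV,Z)=23/16
6. join HINRSV+Z (d=23/16) ⇒ HINRSVZ; edges |HINRSV|=23/32, |Z|=23/32
final tree: ((((H:89/12,S:7/12):37/16,(R:-1/8,V:17/8):51/16):5/16,(I:3/5,N:17/5):65/16):23/32,Z:23/32)
total length: 405/16

405/16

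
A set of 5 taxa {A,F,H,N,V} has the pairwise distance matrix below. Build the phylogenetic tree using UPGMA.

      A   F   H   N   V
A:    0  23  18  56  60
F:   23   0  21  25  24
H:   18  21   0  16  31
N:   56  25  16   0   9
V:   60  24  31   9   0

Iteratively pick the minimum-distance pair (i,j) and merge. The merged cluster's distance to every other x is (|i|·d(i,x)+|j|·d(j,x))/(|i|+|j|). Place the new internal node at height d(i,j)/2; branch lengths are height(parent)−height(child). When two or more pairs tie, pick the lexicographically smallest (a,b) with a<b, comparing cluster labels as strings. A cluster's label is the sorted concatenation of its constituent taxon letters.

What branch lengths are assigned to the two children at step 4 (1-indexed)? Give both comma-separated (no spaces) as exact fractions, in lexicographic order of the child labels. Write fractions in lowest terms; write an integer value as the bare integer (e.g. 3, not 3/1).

1. join N+V (d=9) ⇒ NV; edges |N|=9/2, |V|=9/2
  updated: d(A,NV)=58, d(F,NV)=49/2, d(H,NV)=47/2
2. join A+H (d=18) ⇒ AH; edges |A|=9, |H|=9
  updated: d(AH,F)=22, d(AH,NV)=163/4
3. join AH+F (d=22) ⇒ AFH; edges |AH|=2, |F|=11
  updated: d(AFH,NV)=106/3
4. join AFH+NV (d=106/3) ⇒ AFHNV; edges |AFH|=20/3, |NV|=79/6
final tree: (((A:9,H:9):2,F:11):20/3,(N:9/2,V:9/2):79/6)
total length: 359/6

20/3,79/6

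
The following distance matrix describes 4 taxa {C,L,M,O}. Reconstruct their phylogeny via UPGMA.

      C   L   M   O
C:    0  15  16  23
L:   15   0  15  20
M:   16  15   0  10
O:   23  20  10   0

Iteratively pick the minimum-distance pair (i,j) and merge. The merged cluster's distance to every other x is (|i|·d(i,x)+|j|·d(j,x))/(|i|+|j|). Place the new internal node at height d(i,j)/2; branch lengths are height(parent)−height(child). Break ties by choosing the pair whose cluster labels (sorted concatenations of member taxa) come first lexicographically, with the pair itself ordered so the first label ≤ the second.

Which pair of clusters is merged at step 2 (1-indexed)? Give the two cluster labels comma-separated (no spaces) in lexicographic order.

1. join M+O (d=10) ⇒ MO; edges |M|=5, |O|=5
  updated: d(C,MO)=39/2, d(L,MO)=35/2
2. join C+L (d=15) ⇒ CL; edges |C|=15/2, |L|=15/2
  updated: d(CL,MO)=37/2
3. join CL+MO (d=37/2) ⇒ CLMO; edges |CL|=7/4, |MO|=17/4
final tree: ((C:15/2,L:15/2):7/4,(M:5,O:5):17/4)
total length: 31

C,L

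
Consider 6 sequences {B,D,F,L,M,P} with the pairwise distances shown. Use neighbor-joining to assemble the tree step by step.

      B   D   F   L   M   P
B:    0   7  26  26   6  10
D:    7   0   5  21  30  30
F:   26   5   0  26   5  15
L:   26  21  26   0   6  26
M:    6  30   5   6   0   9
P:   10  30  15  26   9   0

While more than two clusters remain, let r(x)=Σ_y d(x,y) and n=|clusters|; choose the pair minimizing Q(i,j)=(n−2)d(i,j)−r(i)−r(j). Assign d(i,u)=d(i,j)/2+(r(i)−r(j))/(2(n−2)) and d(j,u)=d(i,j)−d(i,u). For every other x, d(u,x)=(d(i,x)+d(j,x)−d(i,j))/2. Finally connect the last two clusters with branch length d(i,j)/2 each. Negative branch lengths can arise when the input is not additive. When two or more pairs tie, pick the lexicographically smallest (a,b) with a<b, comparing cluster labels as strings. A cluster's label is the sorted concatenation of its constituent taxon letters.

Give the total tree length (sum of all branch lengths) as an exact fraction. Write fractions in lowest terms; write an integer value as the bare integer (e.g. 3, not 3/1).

step 1: merge (D,F) at d=5, Q=-150; branch lengths D→9/2, F→1/2; new cluster DF
  updated: d(B,DF)=14, d(DF,L)=21, d(DF,M)=15, d(DF,P)=20
step 2: merge (L,M) at d=6, Q=-97; branch lengths L→61/6, M→-25/6; new cluster LM
  updated: d(B,LM)=13, d(DF,LM)=15, d(LM,P)=29/2
step 3: merge (B,P) at d=10, Q=-123/2; branch lengths B→25/8, P→55/8; new cluster BP
  updated: d(BP,DF)=12, d(BP,LM)=35/4
step 4: merge (BP,DF) at d=12, Q=-143/4; branch lengths BP→23/8, DF→73/8; new cluster BDFP
  updated: d(BDFP,LM)=47/8
step 5: merge (BDFP,LM) at d=47/8; branch lengths BDFP→47/16, LM→47/16; new cluster BDFLMP
final tree: (((B:25/8,P:55/8):23/8,(D:9/2,F:1/2):73/8):47/16,(L:61/6,M:-25/6):47/16)
total length: 311/8

311/8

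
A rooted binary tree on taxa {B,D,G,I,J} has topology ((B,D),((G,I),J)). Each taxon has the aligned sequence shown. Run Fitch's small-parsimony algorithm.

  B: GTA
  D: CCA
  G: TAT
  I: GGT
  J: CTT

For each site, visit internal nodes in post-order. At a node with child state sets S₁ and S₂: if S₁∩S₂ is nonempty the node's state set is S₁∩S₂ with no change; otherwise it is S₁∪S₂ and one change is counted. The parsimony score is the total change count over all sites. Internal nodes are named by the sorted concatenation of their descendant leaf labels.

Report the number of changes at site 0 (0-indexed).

3

site 0, node BD: B={G} ∪ D={C} → {C,G} (+1)
site 0, node GI: G={T} ∪ I={G} → {G,T} (+1)
site 0, node GIJ: GI={G,T} ∪ J={C} → {C,G,T} (+1)
site 0, node BDGIJ: BD={C,G} ∩ GIJ={C,G,T} → {C,G} (+0)
site 1, node BD: B={T} ∪ D={C} → {C,T} (+1)
site 1, node GI: G={A} ∪ I={G} → {A,G} (+1)
site 1, node GIJ: GI={A,G} ∪ J={T} → {A,G,T} (+1)
site 1, node BDGIJ: BD={C,T} ∩ GIJ={A,G,T} → {T} (+0)
site 2, node BD: B={A} ∩ D={A} → {A} (+0)
site 2, node GI: G={T} ∩ I={T} → {T} (+0)
site 2, node GIJ: GI={T} ∩ J={T} → {T} (+0)
site 2, node BDGIJ: BD={A} ∪ GIJ={T} → {A,T} (+1)
per-site changes: [3, 3, 1]; total = 7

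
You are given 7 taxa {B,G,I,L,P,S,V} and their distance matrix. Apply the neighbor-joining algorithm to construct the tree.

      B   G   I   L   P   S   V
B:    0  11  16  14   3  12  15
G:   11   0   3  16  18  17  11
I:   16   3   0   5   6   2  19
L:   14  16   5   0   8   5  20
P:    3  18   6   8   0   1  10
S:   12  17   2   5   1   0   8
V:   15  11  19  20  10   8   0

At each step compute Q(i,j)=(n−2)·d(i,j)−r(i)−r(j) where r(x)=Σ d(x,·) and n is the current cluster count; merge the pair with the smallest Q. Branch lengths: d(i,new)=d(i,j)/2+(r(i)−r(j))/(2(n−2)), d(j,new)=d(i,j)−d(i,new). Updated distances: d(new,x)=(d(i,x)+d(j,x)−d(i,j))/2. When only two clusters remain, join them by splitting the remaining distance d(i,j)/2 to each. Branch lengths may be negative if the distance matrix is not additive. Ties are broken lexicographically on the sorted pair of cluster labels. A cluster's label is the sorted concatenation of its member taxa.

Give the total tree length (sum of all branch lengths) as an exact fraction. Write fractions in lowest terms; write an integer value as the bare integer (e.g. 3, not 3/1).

931/32

iteration 1: select G,I (d=3, Q=-112); attach at lengths (4, -1); label the merged cluster GI
  updated: d(B,GI)=12, d(GI,L)=9, d(GI,P)=21/2, d(GI,S)=8, d(GI,V)=27/2
iteration 2: select B,P (d=3, Q=-153/2); attach at lengths (71/16, -23/16); label the merged cluster BP
  updated: d(BP,GI)=39/4, d(BP,L)=19/2, d(BP,S)=5, d(BP,V)=11
iteration 3: select GI,L (d=9, Q=-227/4); attach at lengths (95/24, 121/24); label the merged cluster GIL
  updated: d(BP,GIL)=41/8, d(GIL,S)=2, d(GIL,V)=49/4
iteration 4: select BP,V (d=11, Q=-243/8); attach at lengths (95/32, 257/32); label the merged cluster BPV
  updated: d(BPV,GIL)=51/16, d(BPV,S)=1
iteration 5: select BPV,GIL (d=51/16, Q=-99/16); attach at lengths (35/32, 67/32); label the merged cluster BGILPV
  updated: d(BGILPV,S)=-3/32
iteration 6: select BGILPV,S (d=-3/32); attach at lengths (-3/64, -3/64); label the merged cluster BGILPSV
final tree: ((((B:71/16,P:-23/16):95/32,V:257/32):35/32,((G:4,I:-1):95/24,L:121/24):67/32):-3/64,S:-3/64)
total length: 931/32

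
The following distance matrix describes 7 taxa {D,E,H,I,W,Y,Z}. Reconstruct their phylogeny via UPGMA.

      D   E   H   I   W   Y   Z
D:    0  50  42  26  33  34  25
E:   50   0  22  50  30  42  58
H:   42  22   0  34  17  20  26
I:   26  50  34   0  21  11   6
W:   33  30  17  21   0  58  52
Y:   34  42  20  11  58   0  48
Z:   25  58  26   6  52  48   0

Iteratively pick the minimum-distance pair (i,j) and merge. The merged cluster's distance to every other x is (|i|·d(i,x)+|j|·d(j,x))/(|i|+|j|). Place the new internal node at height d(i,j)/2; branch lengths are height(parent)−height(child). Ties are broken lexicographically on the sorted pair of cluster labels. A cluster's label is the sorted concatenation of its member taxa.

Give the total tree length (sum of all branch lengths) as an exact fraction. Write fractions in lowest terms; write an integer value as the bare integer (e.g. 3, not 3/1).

373/4

iteration 1: select I,Z (d=6); attach at lengths (3, 3); label the merged cluster IZ
  updated: d(D,IZ)=51/2, d(E,IZ)=54, d(H,IZ)=30, d(IZ,W)=73/2, d(IZ,Y)=59/2
iteration 2: select H,W (d=17); attach at lengths (17/2, 17/2); label the merged cluster HW
  updated: d(D,HW)=75/2, d(E,HW)=26, d(HW,IZ)=133/4, d(HW,Y)=39
iteration 3: select D,IZ (d=51/2); attach at lengths (51/4, 39/4); label the merged cluster DIZ
  updated: d(DIZ,E)=158/3, d(DIZ,HW)=104/3, d(DIZ,Y)=31
iteration 4: select E,HW (d=26); attach at lengths (13, 9/2); label the merged cluster EHW
  updated: d(DIZ,EHW)=122/3, d(EHW,Y)=40
iteration 5: select DIZ,Y (d=31); attach at lengths (11/4, 31/2); label the merged cluster DIYZ
  updated: d(DIYZ,EHW)=81/2
iteration 6: select DIYZ,EHW (d=81/2); attach at lengths (19/4, 29/4); label the merged cluster DEHIWYZ
final tree: (((D:51/4,(I:3,Z:3):39/4):11/4,Y:31/2):19/4,(E:13,(H:17/2,W:17/2):9/2):29/4)
total length: 373/4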